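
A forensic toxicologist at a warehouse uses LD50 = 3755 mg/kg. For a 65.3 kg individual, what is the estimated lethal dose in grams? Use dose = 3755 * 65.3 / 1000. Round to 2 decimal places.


Lethal dose calculation:
Lethal dose = LD50 * body_weight / 1000
= 3755 * 65.3 / 1000
= 245201.5 / 1000
= 245.20 g

245.20


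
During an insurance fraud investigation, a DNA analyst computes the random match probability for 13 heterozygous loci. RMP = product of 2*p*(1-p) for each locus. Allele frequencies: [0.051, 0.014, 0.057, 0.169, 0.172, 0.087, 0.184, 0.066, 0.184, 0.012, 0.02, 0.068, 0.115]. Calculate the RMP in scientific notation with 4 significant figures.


Computing RMP for 13 loci:
Locus 1: 2 * 0.051 * 0.949 = 0.096798
Locus 2: 2 * 0.014 * 0.986 = 0.027608
Locus 3: 2 * 0.057 * 0.943 = 0.107502
Locus 4: 2 * 0.169 * 0.831 = 0.280878
Locus 5: 2 * 0.172 * 0.828 = 0.284832
Locus 6: 2 * 0.087 * 0.913 = 0.158862
Locus 7: 2 * 0.184 * 0.816 = 0.300288
Locus 8: 2 * 0.066 * 0.934 = 0.123288
Locus 9: 2 * 0.184 * 0.816 = 0.300288
Locus 10: 2 * 0.012 * 0.988 = 0.023712
Locus 11: 2 * 0.02 * 0.98 = 0.0392
Locus 12: 2 * 0.068 * 0.932 = 0.126752
Locus 13: 2 * 0.115 * 0.885 = 0.20355
RMP = 9.735e-13

9.735e-13


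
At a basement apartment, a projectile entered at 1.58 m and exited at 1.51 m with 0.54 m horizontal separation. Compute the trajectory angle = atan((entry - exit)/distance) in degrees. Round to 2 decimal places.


Bullet trajectory angle:
Height difference = 1.58 - 1.51 = 0.07 m
angle = atan(0.07 / 0.54)
angle = atan(0.12963)
angle = 7.39 degrees

7.39


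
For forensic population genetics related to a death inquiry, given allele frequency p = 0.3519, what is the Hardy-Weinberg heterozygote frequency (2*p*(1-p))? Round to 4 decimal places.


Hardy-Weinberg heterozygote frequency:
q = 1 - p = 1 - 0.3519 = 0.6481
2pq = 2 * 0.3519 * 0.6481 = 0.4561

0.4561


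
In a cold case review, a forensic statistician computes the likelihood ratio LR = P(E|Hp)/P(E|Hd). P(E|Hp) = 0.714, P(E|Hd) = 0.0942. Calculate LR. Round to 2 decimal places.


Likelihood ratio calculation:
LR = P(E|Hp) / P(E|Hd)
LR = 0.714 / 0.0942
LR = 7.58

7.58


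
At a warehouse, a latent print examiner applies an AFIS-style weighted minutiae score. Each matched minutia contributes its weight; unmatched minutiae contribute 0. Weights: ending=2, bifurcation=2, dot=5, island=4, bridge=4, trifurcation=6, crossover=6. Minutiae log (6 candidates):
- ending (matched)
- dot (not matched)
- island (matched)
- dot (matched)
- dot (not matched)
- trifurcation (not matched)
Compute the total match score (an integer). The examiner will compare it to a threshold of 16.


Weighted minutiae match score:
  ending: matched, +2 (running total 2)
  dot: not matched, +0
  island: matched, +4 (running total 6)
  dot: matched, +5 (running total 11)
  dot: not matched, +0
  trifurcation: not matched, +0
Total score = 11
Threshold = 16; verdict = inconclusive

11


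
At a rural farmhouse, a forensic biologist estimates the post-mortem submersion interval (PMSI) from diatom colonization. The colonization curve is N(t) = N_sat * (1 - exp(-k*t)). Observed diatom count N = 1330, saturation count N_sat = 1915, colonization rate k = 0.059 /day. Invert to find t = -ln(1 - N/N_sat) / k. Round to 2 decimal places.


PMSI from diatom colonization curve:
N / N_sat = 1330 / 1915 = 0.694517
1 - N/N_sat = 0.305483
ln(1 - N/N_sat) = -1.185861
t = -ln(1 - N/N_sat) / k = -(-1.185861) / 0.059 = 20.10 days

20.10


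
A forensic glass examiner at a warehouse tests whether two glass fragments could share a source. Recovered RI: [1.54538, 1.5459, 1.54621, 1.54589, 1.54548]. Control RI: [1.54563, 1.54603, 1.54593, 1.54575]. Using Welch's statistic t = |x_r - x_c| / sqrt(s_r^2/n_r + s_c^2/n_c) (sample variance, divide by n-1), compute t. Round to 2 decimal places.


Welch's t-criterion for glass RI comparison:
Recovered mean = sum / n_r = 7.72886 / 5 = 1.545772
Control mean = sum / n_c = 6.18334 / 4 = 1.545835
Recovered sample variance s_r^2 = 1.1527e-07
Control sample variance s_c^2 = 3.21e-08
Welch SE (unpooled) = sqrt(s_r^2/n_r + s_c^2/n_c) = sqrt(2.3054e-08 + 8.025e-09) = sqrt(3.1079e-08) = 0.000176292
|mean_r - mean_c| = 6.3e-05
t = 6.3e-05 / 0.000176292 = 0.36

0.36


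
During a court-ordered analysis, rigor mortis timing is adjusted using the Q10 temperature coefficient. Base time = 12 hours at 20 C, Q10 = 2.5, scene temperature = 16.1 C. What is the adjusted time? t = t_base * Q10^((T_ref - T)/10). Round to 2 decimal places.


Rigor mortis time adjustment:
Exponent = (T_ref - T_actual) / 10 = (20 - 16.1) / 10 = 0.39
Q10 factor = 2.5^0.39 = 1.42954
t_adjusted = 12 * 1.42954 = 17.15 hours

17.15


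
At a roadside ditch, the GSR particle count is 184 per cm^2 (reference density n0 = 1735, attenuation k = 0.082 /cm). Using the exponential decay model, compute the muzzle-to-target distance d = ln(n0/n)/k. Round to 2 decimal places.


GSR distance calculation:
n0/n = 1735 / 184 = 9.429348
ln(n0/n) = 2.243827
d = 2.243827 / 0.082 = 27.36 cm

27.36


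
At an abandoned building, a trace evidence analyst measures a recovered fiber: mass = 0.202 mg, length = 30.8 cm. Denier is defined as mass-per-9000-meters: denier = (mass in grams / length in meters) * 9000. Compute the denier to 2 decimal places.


Denier calculation:
Mass in grams = 0.202 mg / 1000 = 0.000202 g
Length in meters = 30.8 cm / 100 = 0.308 m
Linear density = mass / length = 0.000202 / 0.308 = 0.00065584 g/m
Denier = (g/m) * 9000 = 0.00065584 * 9000 = 5.90

5.90


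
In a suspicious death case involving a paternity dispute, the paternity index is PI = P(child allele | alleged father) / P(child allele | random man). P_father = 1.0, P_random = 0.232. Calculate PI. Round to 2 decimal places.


Paternity Index calculation:
PI = P(allele|father) / P(allele|random)
PI = 1.0 / 0.232
PI = 4.31

4.31


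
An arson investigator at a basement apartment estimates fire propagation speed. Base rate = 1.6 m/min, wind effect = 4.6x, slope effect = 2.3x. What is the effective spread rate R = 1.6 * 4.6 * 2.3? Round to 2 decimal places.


Fire spread rate calculation:
R = R0 * wind_factor * slope_factor
= 1.6 * 4.6 * 2.3
= 7.36 * 2.3
= 16.93 m/min

16.93


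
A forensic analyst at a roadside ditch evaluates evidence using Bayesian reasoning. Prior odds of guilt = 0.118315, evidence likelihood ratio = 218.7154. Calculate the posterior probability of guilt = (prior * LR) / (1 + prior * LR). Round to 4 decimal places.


Bayesian evidence evaluation:
Posterior odds = prior_odds * LR = 0.118315 * 218.7154 = 25.87731
Posterior probability = posterior_odds / (1 + posterior_odds)
= 25.87731 / (1 + 25.87731)
= 25.87731 / 26.87731
= 0.9628

0.9628


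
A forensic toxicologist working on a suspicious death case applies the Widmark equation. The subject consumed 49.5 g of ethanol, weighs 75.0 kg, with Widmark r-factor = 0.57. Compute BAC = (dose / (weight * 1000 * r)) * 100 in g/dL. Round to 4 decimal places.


Applying the Widmark formula:
BAC = (dose_g / (body_wt * 1000 * r)) * 100
Denominator = 75.0 * 1000 * 0.57 = 42750
BAC = (49.5 / 42750) * 100
BAC = 0.1158 g/dL

0.1158


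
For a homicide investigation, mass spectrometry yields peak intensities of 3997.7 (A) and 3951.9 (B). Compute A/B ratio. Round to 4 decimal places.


Spectral peak ratio:
Peak A = 3997.7 counts
Peak B = 3951.9 counts
Ratio = 3997.7 / 3951.9 = 1.0116

1.0116


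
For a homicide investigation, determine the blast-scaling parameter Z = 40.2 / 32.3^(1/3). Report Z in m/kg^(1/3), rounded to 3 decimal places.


Scaled distance calculation:
W^(1/3) = 32.3^(1/3) = 3.184693
Z = R / W^(1/3) = 40.2 / 3.184693
Z = 12.623 m/kg^(1/3)

12.623


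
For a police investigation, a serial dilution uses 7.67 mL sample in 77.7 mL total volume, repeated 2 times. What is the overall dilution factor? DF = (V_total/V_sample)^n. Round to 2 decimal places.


Dilution factor calculation:
Single dilution = V_total / V_sample = 77.7 / 7.67 ≈ 10.130378
Number of dilutions = 2
Total DF = (77.7 / 7.67)^2 (full precision, rounded at the end) = 102.62

102.62


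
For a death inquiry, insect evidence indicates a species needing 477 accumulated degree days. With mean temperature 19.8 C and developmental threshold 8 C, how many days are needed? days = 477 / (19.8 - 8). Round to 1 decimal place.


Insect development time:
Effective temperature = avg_temp - T_base = 19.8 - 8 = 11.8 C
Days = ADD / effective_temp = 477 / 11.8 = 40.4 days

40.4


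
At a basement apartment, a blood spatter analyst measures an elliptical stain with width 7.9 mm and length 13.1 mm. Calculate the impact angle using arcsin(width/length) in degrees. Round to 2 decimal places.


Blood spatter impact angle calculation:
width / length = 7.9 / 13.1 = 0.603053
angle = arcsin(0.603053)
angle = 37.09 degrees

37.09


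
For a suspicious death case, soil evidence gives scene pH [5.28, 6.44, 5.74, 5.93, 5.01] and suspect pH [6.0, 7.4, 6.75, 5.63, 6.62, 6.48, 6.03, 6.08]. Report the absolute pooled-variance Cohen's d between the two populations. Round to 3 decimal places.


Pooled-variance Cohen's d for soil pH comparison:
Scene mean = 28.4 / 5 = 5.68
Suspect mean = 50.99 / 8 = 6.37375
Scene sample variance s_s^2 = 0.31315
Suspect sample variance s_c^2 = 0.309141
Pooled variance = ((n_s-1)*s_s^2 + (n_c-1)*s_c^2) / (n_s + n_c - 2) = 0.310599
Pooled SD = sqrt(0.310599) = 0.557314
Mean difference = -0.69375
|d| = |-0.69375| / 0.557314 = 1.245

1.245


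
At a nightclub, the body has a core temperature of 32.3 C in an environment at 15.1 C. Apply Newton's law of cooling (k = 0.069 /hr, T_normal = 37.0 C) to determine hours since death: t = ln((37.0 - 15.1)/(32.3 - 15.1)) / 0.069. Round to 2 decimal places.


Using Newton's law of cooling:
t = ln((T_normal - T_ambient) / (T_body - T_ambient)) / k
T_normal - T_ambient = 21.9
T_body - T_ambient = 17.2
Ratio = 1.273256
ln(ratio) = 0.241577
t = 0.241577 / 0.069 = 3.50 hours

3.50


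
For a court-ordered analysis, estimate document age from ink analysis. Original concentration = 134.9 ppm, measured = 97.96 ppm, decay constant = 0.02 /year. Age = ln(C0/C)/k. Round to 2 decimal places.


Document age estimation:
C0/C = 134.9 / 97.96 = 1.377093
ln(C0/C) = 0.319975
t = 0.319975 / 0.02 = 16.00 years

16.00


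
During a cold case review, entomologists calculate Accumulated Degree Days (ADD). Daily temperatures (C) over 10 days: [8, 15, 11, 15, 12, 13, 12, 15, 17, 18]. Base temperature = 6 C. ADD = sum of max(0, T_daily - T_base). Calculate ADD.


Computing ADD day by day:
Day 1: max(0, 8 - 6) = 2
Day 2: max(0, 15 - 6) = 9
Day 3: max(0, 11 - 6) = 5
Day 4: max(0, 15 - 6) = 9
Day 5: max(0, 12 - 6) = 6
Day 6: max(0, 13 - 6) = 7
Day 7: max(0, 12 - 6) = 6
Day 8: max(0, 15 - 6) = 9
Day 9: max(0, 17 - 6) = 11
Day 10: max(0, 18 - 6) = 12
Total ADD = 76

76


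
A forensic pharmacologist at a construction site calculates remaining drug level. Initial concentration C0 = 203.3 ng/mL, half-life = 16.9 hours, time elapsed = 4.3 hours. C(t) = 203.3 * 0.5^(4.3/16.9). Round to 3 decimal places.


Drug concentration decay:
Number of half-lives = t / t_half = 4.3 / 16.9 = 0.254438
Decay factor = 0.5^0.254438 = 0.83831364
C(t) = 203.3 * 0.83831364 = 170.429 ng/mL

170.429


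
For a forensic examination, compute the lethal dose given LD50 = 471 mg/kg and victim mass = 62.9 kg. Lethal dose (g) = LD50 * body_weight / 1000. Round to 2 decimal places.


Lethal dose calculation:
Lethal dose = LD50 * body_weight / 1000
= 471 * 62.9 / 1000
= 29625.9 / 1000
= 29.63 g

29.63


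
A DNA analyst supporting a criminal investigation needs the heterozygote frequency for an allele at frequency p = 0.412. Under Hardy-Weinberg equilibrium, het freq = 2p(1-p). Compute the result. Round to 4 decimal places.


Hardy-Weinberg heterozygote frequency:
q = 1 - p = 1 - 0.412 = 0.588
2pq = 2 * 0.412 * 0.588 = 0.4845

0.4845


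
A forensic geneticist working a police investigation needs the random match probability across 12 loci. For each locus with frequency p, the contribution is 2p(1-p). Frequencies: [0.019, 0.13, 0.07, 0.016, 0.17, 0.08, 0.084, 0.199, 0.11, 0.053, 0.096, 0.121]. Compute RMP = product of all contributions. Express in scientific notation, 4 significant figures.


Computing RMP for 12 loci:
Locus 1: 2 * 0.019 * 0.981 = 0.037278
Locus 2: 2 * 0.13 * 0.87 = 0.2262
Locus 3: 2 * 0.07 * 0.93 = 0.1302
Locus 4: 2 * 0.016 * 0.984 = 0.031488
Locus 5: 2 * 0.17 * 0.83 = 0.2822
Locus 6: 2 * 0.08 * 0.92 = 0.1472
Locus 7: 2 * 0.084 * 0.916 = 0.153888
Locus 8: 2 * 0.199 * 0.801 = 0.318798
Locus 9: 2 * 0.11 * 0.89 = 0.1958
Locus 10: 2 * 0.053 * 0.947 = 0.100382
Locus 11: 2 * 0.096 * 0.904 = 0.173568
Locus 12: 2 * 0.121 * 0.879 = 0.212718
RMP = 5.112e-11

5.112e-11


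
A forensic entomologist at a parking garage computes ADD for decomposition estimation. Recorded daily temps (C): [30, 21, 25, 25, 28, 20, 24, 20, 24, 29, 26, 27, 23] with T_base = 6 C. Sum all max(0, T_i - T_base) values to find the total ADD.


Computing ADD day by day:
Day 1: max(0, 30 - 6) = 24
Day 2: max(0, 21 - 6) = 15
Day 3: max(0, 25 - 6) = 19
Day 4: max(0, 25 - 6) = 19
Day 5: max(0, 28 - 6) = 22
Day 6: max(0, 20 - 6) = 14
Day 7: max(0, 24 - 6) = 18
Day 8: max(0, 20 - 6) = 14
Day 9: max(0, 24 - 6) = 18
Day 10: max(0, 29 - 6) = 23
Day 11: max(0, 26 - 6) = 20
Day 12: max(0, 27 - 6) = 21
Day 13: max(0, 23 - 6) = 17
Total ADD = 244

244


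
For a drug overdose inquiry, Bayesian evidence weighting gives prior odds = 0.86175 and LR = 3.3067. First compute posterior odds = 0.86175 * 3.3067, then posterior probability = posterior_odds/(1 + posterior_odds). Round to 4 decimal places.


Bayesian evidence evaluation:
Posterior odds = prior_odds * LR = 0.86175 * 3.3067 = 2.849549
Posterior probability = posterior_odds / (1 + posterior_odds)
= 2.849549 / (1 + 2.849549)
= 2.849549 / 3.849549
= 0.7402

0.7402


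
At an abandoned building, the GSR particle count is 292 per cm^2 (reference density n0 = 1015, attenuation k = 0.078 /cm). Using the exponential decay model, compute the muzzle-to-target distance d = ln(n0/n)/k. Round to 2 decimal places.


GSR distance calculation:
n0/n = 1015 / 292 = 3.476027
ln(n0/n) = 1.24589
d = 1.24589 / 0.078 = 15.97 cm

15.97


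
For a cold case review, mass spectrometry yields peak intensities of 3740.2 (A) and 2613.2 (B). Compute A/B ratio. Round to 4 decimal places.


Spectral peak ratio:
Peak A = 3740.2 counts
Peak B = 2613.2 counts
Ratio = 3740.2 / 2613.2 = 1.4313

1.4313


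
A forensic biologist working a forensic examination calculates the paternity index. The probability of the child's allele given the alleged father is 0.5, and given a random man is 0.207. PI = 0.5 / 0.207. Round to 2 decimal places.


Paternity Index calculation:
PI = P(allele|father) / P(allele|random)
PI = 0.5 / 0.207
PI = 2.42

2.42


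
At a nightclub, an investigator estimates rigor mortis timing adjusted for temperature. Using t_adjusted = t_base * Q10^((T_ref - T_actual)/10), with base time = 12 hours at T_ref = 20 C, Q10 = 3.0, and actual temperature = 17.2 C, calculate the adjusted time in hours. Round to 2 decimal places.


Rigor mortis time adjustment:
Exponent = (T_ref - T_actual) / 10 = (20 - 17.2) / 10 = 0.28
Q10 factor = 3.0^0.28 = 1.36017
t_adjusted = 12 * 1.36017 = 16.32 hours

16.32


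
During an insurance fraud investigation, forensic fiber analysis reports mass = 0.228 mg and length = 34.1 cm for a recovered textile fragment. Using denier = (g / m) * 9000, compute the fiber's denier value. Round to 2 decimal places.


Denier calculation:
Mass in grams = 0.228 mg / 1000 = 0.000228 g
Length in meters = 34.1 cm / 100 = 0.341 m
Linear density = mass / length = 0.000228 / 0.341 = 0.00066862 g/m
Denier = (g/m) * 9000 = 0.00066862 * 9000 = 6.02

6.02


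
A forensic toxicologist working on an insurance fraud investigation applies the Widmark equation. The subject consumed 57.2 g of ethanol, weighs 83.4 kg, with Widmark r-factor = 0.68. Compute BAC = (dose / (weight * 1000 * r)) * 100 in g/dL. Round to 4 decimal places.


Applying the Widmark formula:
BAC = (dose_g / (body_wt * 1000 * r)) * 100
Denominator = 83.4 * 1000 * 0.68 = 56712
BAC = (57.2 / 56712) * 100
BAC = 0.1009 g/dL

0.1009


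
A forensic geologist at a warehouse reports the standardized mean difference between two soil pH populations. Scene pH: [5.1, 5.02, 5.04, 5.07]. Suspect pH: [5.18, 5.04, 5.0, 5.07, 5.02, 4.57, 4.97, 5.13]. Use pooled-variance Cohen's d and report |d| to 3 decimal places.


Pooled-variance Cohen's d for soil pH comparison:
Scene mean = 20.23 / 4 = 5.0575
Suspect mean = 39.98 / 8 = 4.9975
Scene sample variance s_s^2 = 0.001225
Suspect sample variance s_c^2 = 0.034564
Pooled variance = ((n_s-1)*s_s^2 + (n_c-1)*s_c^2) / (n_s + n_c - 2) = 0.024562
Pooled SD = sqrt(0.024562) = 0.156723
Mean difference = 0.06
|d| = |0.06| / 0.156723 = 0.383

0.383


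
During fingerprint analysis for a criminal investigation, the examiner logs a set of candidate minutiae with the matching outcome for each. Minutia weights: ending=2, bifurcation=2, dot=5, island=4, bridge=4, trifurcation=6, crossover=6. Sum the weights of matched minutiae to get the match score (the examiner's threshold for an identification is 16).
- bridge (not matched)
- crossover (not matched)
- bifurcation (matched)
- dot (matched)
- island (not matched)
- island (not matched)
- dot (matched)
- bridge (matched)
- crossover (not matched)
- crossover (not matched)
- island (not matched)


Weighted minutiae match score:
  bridge: not matched, +0
  crossover: not matched, +0
  bifurcation: matched, +2 (running total 2)
  dot: matched, +5 (running total 7)
  island: not matched, +0
  island: not matched, +0
  dot: matched, +5 (running total 12)
  bridge: matched, +4 (running total 16)
  crossover: not matched, +0
  crossover: not matched, +0
  island: not matched, +0
Total score = 16
Threshold = 16; verdict = identification

16


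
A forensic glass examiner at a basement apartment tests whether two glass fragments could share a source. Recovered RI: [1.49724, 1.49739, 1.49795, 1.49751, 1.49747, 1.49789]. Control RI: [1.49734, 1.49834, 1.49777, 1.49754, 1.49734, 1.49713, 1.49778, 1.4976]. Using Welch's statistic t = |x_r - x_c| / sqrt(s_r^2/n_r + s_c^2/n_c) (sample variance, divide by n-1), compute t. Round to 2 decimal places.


Welch's t-criterion for glass RI comparison:
Recovered mean = sum / n_r = 8.98545 / 6 = 1.497575
Control mean = sum / n_c = 11.98084 / 8 = 1.497605
Recovered sample variance s_r^2 = 8.031e-08
Control sample variance s_c^2 = 1.38343e-07
Welch SE (unpooled) = sqrt(s_r^2/n_r + s_c^2/n_c) = sqrt(1.3385e-08 + 1.72929e-08) = sqrt(3.06779e-08) = 0.000175151
|mean_r - mean_c| = 3e-05
t = 3e-05 / 0.000175151 = 0.17

0.17


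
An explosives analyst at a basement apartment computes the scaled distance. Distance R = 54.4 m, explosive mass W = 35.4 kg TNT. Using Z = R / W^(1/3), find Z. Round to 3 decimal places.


Scaled distance calculation:
W^(1/3) = 35.4^(1/3) = 3.28348
Z = R / W^(1/3) = 54.4 / 3.28348
Z = 16.568 m/kg^(1/3)

16.568


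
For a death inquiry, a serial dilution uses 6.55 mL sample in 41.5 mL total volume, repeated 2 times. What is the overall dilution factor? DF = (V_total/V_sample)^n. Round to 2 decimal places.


Dilution factor calculation:
Single dilution = V_total / V_sample = 41.5 / 6.55 ≈ 6.335878
Number of dilutions = 2
Total DF = (41.5 / 6.55)^2 (full precision, rounded at the end) = 40.14

40.14


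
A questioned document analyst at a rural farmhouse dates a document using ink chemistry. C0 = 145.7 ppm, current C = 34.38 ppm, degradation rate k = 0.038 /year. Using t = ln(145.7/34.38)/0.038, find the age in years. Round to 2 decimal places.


Document age estimation:
C0/C = 145.7 / 34.38 = 4.237929
ln(C0/C) = 1.444075
t = 1.444075 / 0.038 = 38.00 years

38.00


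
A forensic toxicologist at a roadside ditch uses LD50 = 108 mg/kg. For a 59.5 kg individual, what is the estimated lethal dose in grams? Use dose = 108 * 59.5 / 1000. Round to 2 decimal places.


Lethal dose calculation:
Lethal dose = LD50 * body_weight / 1000
= 108 * 59.5 / 1000
= 6426 / 1000
= 6.43 g

6.43


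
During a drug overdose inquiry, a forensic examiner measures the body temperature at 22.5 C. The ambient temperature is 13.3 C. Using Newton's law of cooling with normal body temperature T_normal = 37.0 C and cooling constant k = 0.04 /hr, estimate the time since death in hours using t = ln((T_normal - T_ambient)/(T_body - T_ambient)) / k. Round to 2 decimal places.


Using Newton's law of cooling:
t = ln((T_normal - T_ambient) / (T_body - T_ambient)) / k
T_normal - T_ambient = 23.7
T_body - T_ambient = 9.2
Ratio = 2.576087
ln(ratio) = 0.946272
t = 0.946272 / 0.04 = 23.66 hours

23.66


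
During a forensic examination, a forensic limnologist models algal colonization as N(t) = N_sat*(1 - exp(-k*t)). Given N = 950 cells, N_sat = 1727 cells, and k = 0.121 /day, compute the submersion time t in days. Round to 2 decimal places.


PMSI from diatom colonization curve:
N / N_sat = 950 / 1727 = 0.550087
1 - N/N_sat = 0.449913
ln(1 - N/N_sat) = -0.798701
t = -ln(1 - N/N_sat) / k = -(-0.798701) / 0.121 = 6.60 days

6.60


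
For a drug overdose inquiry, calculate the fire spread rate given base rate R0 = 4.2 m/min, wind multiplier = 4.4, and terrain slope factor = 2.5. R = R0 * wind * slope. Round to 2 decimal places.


Fire spread rate calculation:
R = R0 * wind_factor * slope_factor
= 4.2 * 4.4 * 2.5
= 18.48 * 2.5
= 46.20 m/min

46.20


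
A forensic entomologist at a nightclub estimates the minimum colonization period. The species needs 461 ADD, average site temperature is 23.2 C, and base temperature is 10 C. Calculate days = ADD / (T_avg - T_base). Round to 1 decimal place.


Insect development time:
Effective temperature = avg_temp - T_base = 23.2 - 10 = 13.2 C
Days = ADD / effective_temp = 461 / 13.2 = 34.9 days

34.9


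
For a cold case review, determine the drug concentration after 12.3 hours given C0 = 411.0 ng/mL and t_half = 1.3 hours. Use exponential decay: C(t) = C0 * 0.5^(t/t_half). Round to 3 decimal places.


Drug concentration decay:
Number of half-lives = t / t_half = 12.3 / 1.3 = 9.461538
Decay factor = 0.5^9.461538 = 0.00141838
C(t) = 411.0 * 0.00141838 = 0.583 ng/mL

0.583


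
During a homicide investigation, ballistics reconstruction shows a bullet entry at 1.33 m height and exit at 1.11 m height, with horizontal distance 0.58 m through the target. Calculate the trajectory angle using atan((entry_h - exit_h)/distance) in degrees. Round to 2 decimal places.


Bullet trajectory angle:
Height difference = 1.33 - 1.11 = 0.22 m
angle = atan(0.22 / 0.58)
angle = atan(0.37931)
angle = 20.77 degrees

20.77


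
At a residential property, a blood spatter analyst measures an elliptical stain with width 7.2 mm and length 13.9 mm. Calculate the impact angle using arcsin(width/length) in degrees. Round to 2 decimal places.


Blood spatter impact angle calculation:
width / length = 7.2 / 13.9 = 0.517986
angle = arcsin(0.517986)
angle = 31.20 degrees

31.20


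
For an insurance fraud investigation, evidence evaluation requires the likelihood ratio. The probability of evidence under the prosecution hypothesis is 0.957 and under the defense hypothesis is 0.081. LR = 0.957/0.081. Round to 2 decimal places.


Likelihood ratio calculation:
LR = P(E|Hp) / P(E|Hd)
LR = 0.957 / 0.081
LR = 11.81

11.81


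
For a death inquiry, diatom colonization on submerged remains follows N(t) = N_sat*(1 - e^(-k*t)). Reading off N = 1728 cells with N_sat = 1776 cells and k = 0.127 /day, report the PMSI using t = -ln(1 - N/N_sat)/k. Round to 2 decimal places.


PMSI from diatom colonization curve:
N / N_sat = 1728 / 1776 = 0.972973
1 - N/N_sat = 0.027027
ln(1 - N/N_sat) = -3.610919
t = -ln(1 - N/N_sat) / k = -(-3.610919) / 0.127 = 28.43 days

28.43


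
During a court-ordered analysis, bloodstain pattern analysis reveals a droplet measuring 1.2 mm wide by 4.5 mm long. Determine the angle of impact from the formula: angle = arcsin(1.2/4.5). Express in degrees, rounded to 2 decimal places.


Blood spatter impact angle calculation:
width / length = 1.2 / 4.5 = 0.266667
angle = arcsin(0.266667)
angle = 15.47 degrees

15.47


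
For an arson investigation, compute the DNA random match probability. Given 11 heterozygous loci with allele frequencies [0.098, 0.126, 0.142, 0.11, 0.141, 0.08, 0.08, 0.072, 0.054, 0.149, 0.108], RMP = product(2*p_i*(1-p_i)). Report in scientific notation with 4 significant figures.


Computing RMP for 11 loci:
Locus 1: 2 * 0.098 * 0.902 = 0.176792
Locus 2: 2 * 0.126 * 0.874 = 0.220248
Locus 3: 2 * 0.142 * 0.858 = 0.243672
Locus 4: 2 * 0.11 * 0.89 = 0.1958
Locus 5: 2 * 0.141 * 0.859 = 0.242238
Locus 6: 2 * 0.08 * 0.92 = 0.1472
Locus 7: 2 * 0.08 * 0.92 = 0.1472
Locus 8: 2 * 0.072 * 0.928 = 0.133632
Locus 9: 2 * 0.054 * 0.946 = 0.102168
Locus 10: 2 * 0.149 * 0.851 = 0.253598
Locus 11: 2 * 0.108 * 0.892 = 0.192672
RMP = 6.505e-09

6.505e-09


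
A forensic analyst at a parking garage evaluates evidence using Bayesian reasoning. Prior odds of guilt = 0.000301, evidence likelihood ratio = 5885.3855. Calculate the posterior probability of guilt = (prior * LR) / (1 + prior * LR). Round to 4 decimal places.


Bayesian evidence evaluation:
Posterior odds = prior_odds * LR = 0.000301 * 5885.3855 = 1.771501
Posterior probability = posterior_odds / (1 + posterior_odds)
= 1.771501 / (1 + 1.771501)
= 1.771501 / 2.771501
= 0.6392

0.6392


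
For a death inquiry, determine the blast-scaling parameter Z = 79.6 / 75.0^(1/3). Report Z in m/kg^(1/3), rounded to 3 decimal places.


Scaled distance calculation:
W^(1/3) = 75.0^(1/3) = 4.217163
Z = R / W^(1/3) = 79.6 / 4.217163
Z = 18.875 m/kg^(1/3)

18.875


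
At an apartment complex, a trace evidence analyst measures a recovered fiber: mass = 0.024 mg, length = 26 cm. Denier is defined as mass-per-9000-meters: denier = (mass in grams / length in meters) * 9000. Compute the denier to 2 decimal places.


Denier calculation:
Mass in grams = 0.024 mg / 1000 = 0.000024 g
Length in meters = 26 cm / 100 = 0.26 m
Linear density = mass / length = 0.000024 / 0.26 = 0.00009231 g/m
Denier = (g/m) * 9000 = 0.00009231 * 9000 = 0.83

0.83


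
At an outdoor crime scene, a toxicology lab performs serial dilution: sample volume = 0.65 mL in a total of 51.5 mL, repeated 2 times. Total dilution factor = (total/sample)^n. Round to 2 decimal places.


Dilution factor calculation:
Single dilution = V_total / V_sample = 51.5 / 0.65 ≈ 79.230769
Number of dilutions = 2
Total DF = (51.5 / 0.65)^2 (full precision, rounded at the end) = 6277.51

6277.51


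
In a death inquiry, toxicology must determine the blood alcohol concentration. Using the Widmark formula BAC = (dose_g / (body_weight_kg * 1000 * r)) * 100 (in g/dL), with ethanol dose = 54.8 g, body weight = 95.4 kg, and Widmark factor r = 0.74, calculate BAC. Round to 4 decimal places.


Applying the Widmark formula:
BAC = (dose_g / (body_wt * 1000 * r)) * 100
Denominator = 95.4 * 1000 * 0.74 = 70596
BAC = (54.8 / 70596) * 100
BAC = 0.0776 g/dL

0.0776


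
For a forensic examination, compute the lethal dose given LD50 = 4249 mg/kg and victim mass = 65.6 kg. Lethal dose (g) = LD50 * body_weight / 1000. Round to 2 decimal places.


Lethal dose calculation:
Lethal dose = LD50 * body_weight / 1000
= 4249 * 65.6 / 1000
= 278734.4 / 1000
= 278.73 g

278.73


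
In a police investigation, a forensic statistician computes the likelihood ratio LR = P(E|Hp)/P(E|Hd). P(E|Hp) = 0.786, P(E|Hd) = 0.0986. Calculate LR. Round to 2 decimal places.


Likelihood ratio calculation:
LR = P(E|Hp) / P(E|Hd)
LR = 0.786 / 0.0986
LR = 7.97

7.97


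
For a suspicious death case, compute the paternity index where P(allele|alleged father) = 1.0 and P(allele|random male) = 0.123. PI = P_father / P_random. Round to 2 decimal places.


Paternity Index calculation:
PI = P(allele|father) / P(allele|random)
PI = 1.0 / 0.123
PI = 8.13

8.13


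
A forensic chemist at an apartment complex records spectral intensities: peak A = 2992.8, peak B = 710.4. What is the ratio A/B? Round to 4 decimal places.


Spectral peak ratio:
Peak A = 2992.8 counts
Peak B = 710.4 counts
Ratio = 2992.8 / 710.4 = 4.2128

4.2128


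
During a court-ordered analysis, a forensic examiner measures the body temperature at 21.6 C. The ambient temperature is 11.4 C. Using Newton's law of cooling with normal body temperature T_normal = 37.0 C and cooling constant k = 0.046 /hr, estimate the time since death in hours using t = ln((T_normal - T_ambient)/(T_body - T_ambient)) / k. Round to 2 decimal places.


Using Newton's law of cooling:
t = ln((T_normal - T_ambient) / (T_body - T_ambient)) / k
T_normal - T_ambient = 25.6
T_body - T_ambient = 10.2
Ratio = 2.509804
ln(ratio) = 0.920205
t = 0.920205 / 0.046 = 20.00 hours

20.00


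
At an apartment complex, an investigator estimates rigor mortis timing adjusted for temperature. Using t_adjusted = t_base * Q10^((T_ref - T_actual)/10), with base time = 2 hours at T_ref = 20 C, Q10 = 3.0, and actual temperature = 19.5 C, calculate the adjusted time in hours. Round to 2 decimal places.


Rigor mortis time adjustment:
Exponent = (T_ref - T_actual) / 10 = (20 - 19.5) / 10 = 0.05
Q10 factor = 3.0^0.05 = 1.05647
t_adjusted = 2 * 1.05647 = 2.11 hours

2.11


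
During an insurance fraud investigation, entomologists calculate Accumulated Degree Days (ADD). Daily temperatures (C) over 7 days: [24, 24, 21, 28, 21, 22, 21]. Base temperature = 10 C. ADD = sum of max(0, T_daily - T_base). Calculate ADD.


Computing ADD day by day:
Day 1: max(0, 24 - 10) = 14
Day 2: max(0, 24 - 10) = 14
Day 3: max(0, 21 - 10) = 11
Day 4: max(0, 28 - 10) = 18
Day 5: max(0, 21 - 10) = 11
Day 6: max(0, 22 - 10) = 12
Day 7: max(0, 21 - 10) = 11
Total ADD = 91

91


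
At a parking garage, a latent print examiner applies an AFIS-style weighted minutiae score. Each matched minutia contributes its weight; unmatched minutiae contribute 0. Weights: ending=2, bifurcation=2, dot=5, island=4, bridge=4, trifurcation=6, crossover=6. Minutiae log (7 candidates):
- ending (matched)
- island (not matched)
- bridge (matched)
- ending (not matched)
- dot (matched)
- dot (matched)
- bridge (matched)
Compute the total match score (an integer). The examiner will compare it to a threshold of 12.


Weighted minutiae match score:
  ending: matched, +2 (running total 2)
  island: not matched, +0
  bridge: matched, +4 (running total 6)
  ending: not matched, +0
  dot: matched, +5 (running total 11)
  dot: matched, +5 (running total 16)
  bridge: matched, +4 (running total 20)
Total score = 20
Threshold = 12; verdict = identification

20


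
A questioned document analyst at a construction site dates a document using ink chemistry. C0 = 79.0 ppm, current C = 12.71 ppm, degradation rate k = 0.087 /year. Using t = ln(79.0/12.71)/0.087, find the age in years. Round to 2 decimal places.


Document age estimation:
C0/C = 79.0 / 12.71 = 6.215578
ln(C0/C) = 1.827059
t = 1.827059 / 0.087 = 21.00 years

21.00


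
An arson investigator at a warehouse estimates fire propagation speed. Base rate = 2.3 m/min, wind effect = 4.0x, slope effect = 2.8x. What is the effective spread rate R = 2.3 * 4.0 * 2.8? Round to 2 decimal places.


Fire spread rate calculation:
R = R0 * wind_factor * slope_factor
= 2.3 * 4.0 * 2.8
= 9.2 * 2.8
= 25.76 m/min

25.76


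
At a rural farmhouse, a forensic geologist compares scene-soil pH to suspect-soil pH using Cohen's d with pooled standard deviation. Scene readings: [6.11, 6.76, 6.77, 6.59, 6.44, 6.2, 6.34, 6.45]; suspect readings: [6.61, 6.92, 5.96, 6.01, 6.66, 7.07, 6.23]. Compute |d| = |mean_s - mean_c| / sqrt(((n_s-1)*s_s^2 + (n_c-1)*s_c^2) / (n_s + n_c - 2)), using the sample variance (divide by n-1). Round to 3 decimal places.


Pooled-variance Cohen's d for soil pH comparison:
Scene mean = 51.66 / 8 = 6.4575
Suspect mean = 45.46 / 7 = 6.494286
Scene sample variance s_s^2 = 0.058279
Suspect sample variance s_c^2 = 0.190562
Pooled variance = ((n_s-1)*s_s^2 + (n_c-1)*s_c^2) / (n_s + n_c - 2) = 0.119332
Pooled SD = sqrt(0.119332) = 0.345445
Mean difference = -0.036786
|d| = |-0.036786| / 0.345445 = 0.106

0.106


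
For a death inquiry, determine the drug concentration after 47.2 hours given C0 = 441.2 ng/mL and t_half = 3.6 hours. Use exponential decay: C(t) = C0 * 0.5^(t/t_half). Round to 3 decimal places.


Drug concentration decay:
Number of half-lives = t / t_half = 47.2 / 3.6 = 13.111111
Decay factor = 0.5^13.111111 = 0.00011302
C(t) = 441.2 * 0.00011302 = 0.050 ng/mL

0.050


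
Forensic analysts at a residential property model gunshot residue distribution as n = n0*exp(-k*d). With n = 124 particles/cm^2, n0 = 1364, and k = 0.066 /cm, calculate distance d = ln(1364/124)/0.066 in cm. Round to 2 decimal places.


GSR distance calculation:
n0/n = 1364 / 124 = 11
ln(n0/n) = 2.397895
d = 2.397895 / 0.066 = 36.33 cm

36.33


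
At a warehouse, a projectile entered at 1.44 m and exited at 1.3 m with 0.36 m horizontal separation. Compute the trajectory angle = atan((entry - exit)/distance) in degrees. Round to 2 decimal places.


Bullet trajectory angle:
Height difference = 1.44 - 1.3 = 0.14 m
angle = atan(0.14 / 0.36)
angle = atan(0.388889)
angle = 21.25 degrees

21.25


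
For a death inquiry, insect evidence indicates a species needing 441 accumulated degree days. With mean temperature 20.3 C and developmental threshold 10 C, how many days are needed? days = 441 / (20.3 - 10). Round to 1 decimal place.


Insect development time:
Effective temperature = avg_temp - T_base = 20.3 - 10 = 10.3 C
Days = ADD / effective_temp = 441 / 10.3 = 42.8 days

42.8


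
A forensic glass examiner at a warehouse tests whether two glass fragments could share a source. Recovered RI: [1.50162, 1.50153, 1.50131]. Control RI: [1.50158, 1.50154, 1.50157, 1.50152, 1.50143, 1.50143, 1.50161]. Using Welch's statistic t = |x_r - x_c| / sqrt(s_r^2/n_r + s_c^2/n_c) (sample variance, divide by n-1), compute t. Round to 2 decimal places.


Welch's t-criterion for glass RI comparison:
Recovered mean = sum / n_r = 4.50446 / 3 = 1.5014867
Control mean = sum / n_c = 10.51068 / 7 = 1.5015257
Recovered sample variance s_r^2 = 2.54333e-08
Control sample variance s_c^2 = 5.09524e-09
Welch SE (unpooled) = sqrt(s_r^2/n_r + s_c^2/n_c) = sqrt(8.47778e-09 + 7.27891e-10) = sqrt(9.20567e-09) = 9.59462e-05
|mean_r - mean_c| = 3.90476e-05
t = 3.90476e-05 / 9.59462e-05 = 0.41

0.41


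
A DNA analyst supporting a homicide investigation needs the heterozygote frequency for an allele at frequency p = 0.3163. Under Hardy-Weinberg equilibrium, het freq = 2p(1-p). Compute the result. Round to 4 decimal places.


Hardy-Weinberg heterozygote frequency:
q = 1 - p = 1 - 0.3163 = 0.6837
2pq = 2 * 0.3163 * 0.6837 = 0.4325

0.4325


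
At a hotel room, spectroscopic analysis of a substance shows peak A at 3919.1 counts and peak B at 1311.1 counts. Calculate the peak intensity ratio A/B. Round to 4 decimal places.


Spectral peak ratio:
Peak A = 3919.1 counts
Peak B = 1311.1 counts
Ratio = 3919.1 / 1311.1 = 2.9892

2.9892


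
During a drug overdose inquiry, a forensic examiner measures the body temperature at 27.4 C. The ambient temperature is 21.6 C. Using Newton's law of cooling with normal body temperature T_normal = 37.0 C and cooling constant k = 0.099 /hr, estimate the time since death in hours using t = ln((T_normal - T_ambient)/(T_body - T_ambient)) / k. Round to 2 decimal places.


Using Newton's law of cooling:
t = ln((T_normal - T_ambient) / (T_body - T_ambient)) / k
T_normal - T_ambient = 15.4
T_body - T_ambient = 5.8
Ratio = 2.655172
ln(ratio) = 0.976509
t = 0.976509 / 0.099 = 9.86 hours

9.86


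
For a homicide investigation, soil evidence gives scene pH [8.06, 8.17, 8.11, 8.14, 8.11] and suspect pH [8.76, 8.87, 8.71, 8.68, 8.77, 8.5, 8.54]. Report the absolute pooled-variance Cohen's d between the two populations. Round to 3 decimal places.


Pooled-variance Cohen's d for soil pH comparison:
Scene mean = 40.59 / 5 = 8.118
Suspect mean = 60.83 / 7 = 8.69
Scene sample variance s_s^2 = 0.00167
Suspect sample variance s_c^2 = 0.017133
Pooled variance = ((n_s-1)*s_s^2 + (n_c-1)*s_c^2) / (n_s + n_c - 2) = 0.010948
Pooled SD = sqrt(0.010948) = 0.104633
Mean difference = -0.572
|d| = |-0.572| / 0.104633 = 5.467

5.467


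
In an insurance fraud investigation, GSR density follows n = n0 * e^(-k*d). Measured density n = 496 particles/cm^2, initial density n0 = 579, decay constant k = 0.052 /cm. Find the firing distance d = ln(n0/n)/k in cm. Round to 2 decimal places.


GSR distance calculation:
n0/n = 579 / 496 = 1.167339
ln(n0/n) = 0.154727
d = 0.154727 / 0.052 = 2.98 cm

2.98


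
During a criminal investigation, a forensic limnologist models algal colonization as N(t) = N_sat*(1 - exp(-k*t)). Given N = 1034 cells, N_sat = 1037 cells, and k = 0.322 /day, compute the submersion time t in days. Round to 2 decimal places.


PMSI from diatom colonization curve:
N / N_sat = 1034 / 1037 = 0.997107
1 - N/N_sat = 0.002893
ln(1 - N/N_sat) = -5.845461
t = -ln(1 - N/N_sat) / k = -(-5.845461) / 0.322 = 18.15 days

18.15


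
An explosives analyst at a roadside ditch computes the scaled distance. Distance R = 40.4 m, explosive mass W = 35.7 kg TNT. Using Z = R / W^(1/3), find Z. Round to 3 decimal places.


Scaled distance calculation:
W^(1/3) = 35.7^(1/3) = 3.29273
Z = R / W^(1/3) = 40.4 / 3.29273
Z = 12.269 m/kg^(1/3)

12.269


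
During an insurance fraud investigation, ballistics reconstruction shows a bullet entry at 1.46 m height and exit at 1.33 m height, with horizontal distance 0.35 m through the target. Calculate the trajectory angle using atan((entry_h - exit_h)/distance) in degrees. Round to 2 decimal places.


Bullet trajectory angle:
Height difference = 1.46 - 1.33 = 0.13 m
angle = atan(0.13 / 0.35)
angle = atan(0.371429)
angle = 20.38 degrees

20.38


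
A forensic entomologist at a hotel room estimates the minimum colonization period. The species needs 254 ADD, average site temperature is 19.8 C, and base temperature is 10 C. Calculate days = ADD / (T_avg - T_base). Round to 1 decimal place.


Insect development time:
Effective temperature = avg_temp - T_base = 19.8 - 10 = 9.8 C
Days = ADD / effective_temp = 254 / 9.8 = 25.9 days

25.9


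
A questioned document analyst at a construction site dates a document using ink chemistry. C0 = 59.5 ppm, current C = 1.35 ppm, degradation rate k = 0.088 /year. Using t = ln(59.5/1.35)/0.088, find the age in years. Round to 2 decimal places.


Document age estimation:
C0/C = 59.5 / 1.35 = 44.074074
ln(C0/C) = 3.785872
t = 3.785872 / 0.088 = 43.02 years

43.02


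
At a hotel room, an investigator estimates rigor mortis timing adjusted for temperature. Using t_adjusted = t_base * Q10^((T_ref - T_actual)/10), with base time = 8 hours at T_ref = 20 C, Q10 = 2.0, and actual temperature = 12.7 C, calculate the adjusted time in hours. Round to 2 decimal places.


Rigor mortis time adjustment:
Exponent = (T_ref - T_actual) / 10 = (20 - 12.7) / 10 = 0.73
Q10 factor = 2.0^0.73 = 1.65864
t_adjusted = 8 * 1.65864 = 13.27 hours

13.27


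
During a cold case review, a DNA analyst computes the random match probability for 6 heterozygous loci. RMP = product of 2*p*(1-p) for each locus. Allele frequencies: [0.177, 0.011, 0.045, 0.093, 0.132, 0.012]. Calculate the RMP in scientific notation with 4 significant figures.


Computing RMP for 6 loci:
Locus 1: 2 * 0.177 * 0.823 = 0.291342
Locus 2: 2 * 0.011 * 0.989 = 0.021758
Locus 3: 2 * 0.045 * 0.955 = 0.08595
Locus 4: 2 * 0.093 * 0.907 = 0.168702
Locus 5: 2 * 0.132 * 0.868 = 0.229152
Locus 6: 2 * 0.012 * 0.988 = 0.023712
RMP = 4.994e-07

4.994e-07


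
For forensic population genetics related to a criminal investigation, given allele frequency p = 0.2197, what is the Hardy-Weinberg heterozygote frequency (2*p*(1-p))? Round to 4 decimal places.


Hardy-Weinberg heterozygote frequency:
q = 1 - p = 1 - 0.2197 = 0.7803
2pq = 2 * 0.2197 * 0.7803 = 0.3429

0.3429
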